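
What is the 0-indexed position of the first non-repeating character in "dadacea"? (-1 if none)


Input: dadacea
Character frequencies:
  'a': 3
  'c': 1
  'd': 2
  'e': 1
Scanning left to right for freq == 1:
  Position 0 ('d'): freq=2, skip
  Position 1 ('a'): freq=3, skip
  Position 2 ('d'): freq=2, skip
  Position 3 ('a'): freq=3, skip
  Position 4 ('c'): unique! => answer = 4

4


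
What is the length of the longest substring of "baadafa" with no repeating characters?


Input: "baadafa"
Sliding window (track last position of each char):
  Position 0 ('b'): window [0,0] length 1 -- new best
  Position 1 ('a'): window [0,1] length 2 -- new best
  Position 2 ('a'): repeat (last at 1), move window start to 2
  Position 2 ('a'): window [2,2] length 1
  Position 3 ('d'): window [2,3] length 2
  Position 4 ('a'): repeat (last at 2), move window start to 3
  Position 4 ('a'): window [3,4] length 2
  Position 5 ('f'): window [3,5] length 3 -- new best
  Position 6 ('a'): repeat (last at 4), move window start to 5
  Position 6 ('a'): window [5,6] length 2
Longest substring with no repeats: "daf" with length 3

3


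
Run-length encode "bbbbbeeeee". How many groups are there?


Input: bbbbbeeeee
Scanning for consecutive runs:
  Group 1: 'b' x 5 (positions 0-4)
  Group 2: 'e' x 5 (positions 5-9)
Total groups: 2

2


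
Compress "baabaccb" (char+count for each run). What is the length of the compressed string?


Input: baabaccb
Runs:
  'b' x 1 => "b1"
  'a' x 2 => "a2"
  'b' x 1 => "b1"
  'a' x 1 => "a1"
  'c' x 2 => "c2"
  'b' x 1 => "b1"
Compressed: "b1a2b1a1c2b1"
Compressed length: 12

12


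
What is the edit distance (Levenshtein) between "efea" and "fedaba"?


Computing edit distance: "efea" -> "fedaba"
DP table:
           f    e    d    a    b    a
      0    1    2    3    4    5    6
  e   1    1    1    2    3    4    5
  f   2    1    2    2    3    4    5
  e   3    2    1    2    3    4    5
  a   4    3    2    2    2    3    4
Edit distance = dp[4][6] = 4

4


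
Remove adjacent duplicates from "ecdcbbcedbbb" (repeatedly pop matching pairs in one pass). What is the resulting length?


Input: ecdcbbcedbbb
Stack-based adjacent duplicate removal:
  Read 'e': push. Stack: e
  Read 'c': push. Stack: ec
  Read 'd': push. Stack: ecd
  Read 'c': push. Stack: ecdc
  Read 'b': push. Stack: ecdcb
  Read 'b': matches stack top 'b' => pop. Stack: ecdc
  Read 'c': matches stack top 'c' => pop. Stack: ecd
  Read 'e': push. Stack: ecde
  Read 'd': push. Stack: ecded
  Read 'b': push. Stack: ecdedb
  Read 'b': matches stack top 'b' => pop. Stack: ecded
  Read 'b': push. Stack: ecdedb
Final stack: "ecdedb" (length 6)

6


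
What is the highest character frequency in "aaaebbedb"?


Input: aaaebbedb
Character counts:
  'a': 3
  'b': 3
  'd': 1
  'e': 2
Maximum frequency: 3

3


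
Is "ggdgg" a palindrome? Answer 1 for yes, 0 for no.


Input: ggdgg
Reversed: ggdgg
  Compare pos 0 ('g') with pos 4 ('g'): match
  Compare pos 1 ('g') with pos 3 ('g'): match
Result: palindrome

1


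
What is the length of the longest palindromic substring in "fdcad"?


Input: "fdcad"
Checking substrings for palindromes:
  No multi-char palindromic substrings found
Longest palindromic substring: "f" with length 1

1


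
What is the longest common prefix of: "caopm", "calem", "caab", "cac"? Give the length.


Words: caopm, calem, caab, cac
  Position 0: all 'c' => match
  Position 1: all 'a' => match
  Position 2: ('o', 'l', 'a', 'c') => mismatch, stop
LCP = "ca" (length 2)

2


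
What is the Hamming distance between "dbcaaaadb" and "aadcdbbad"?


Comparing "dbcaaaadb" and "aadcdbbad" position by position:
  Position 0: 'd' vs 'a' => differ
  Position 1: 'b' vs 'a' => differ
  Position 2: 'c' vs 'd' => differ
  Position 3: 'a' vs 'c' => differ
  Position 4: 'a' vs 'd' => differ
  Position 5: 'a' vs 'b' => differ
  Position 6: 'a' vs 'b' => differ
  Position 7: 'd' vs 'a' => differ
  Position 8: 'b' vs 'd' => differ
Total differences (Hamming distance): 9

9


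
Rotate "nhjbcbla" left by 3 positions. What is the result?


Input: "nhjbcbla", rotate left by 3
First 3 characters: "nhj"
Remaining characters: "bcbla"
Concatenate remaining + first: "bcbla" + "nhj" = "bcblanhj"

bcblanhj


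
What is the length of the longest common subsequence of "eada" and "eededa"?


LCS of "eada" and "eededa"
DP table:
           e    e    d    e    d    a
      0    0    0    0    0    0    0
  e   0    1    1    1    1    1    1
  a   0    1    1    1    1    1    2
  d   0    1    1    2    2    2    2
  a   0    1    1    2    2    2    3
LCS length = dp[4][6] = 3

3


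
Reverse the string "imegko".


Input: imegko
Reading characters right to left:
  Position 5: 'o'
  Position 4: 'k'
  Position 3: 'g'
  Position 2: 'e'
  Position 1: 'm'
  Position 0: 'i'
Reversed: okgemi

okgemi


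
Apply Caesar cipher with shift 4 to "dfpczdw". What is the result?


Caesar cipher: shift "dfpczdw" by 4
  'd' (pos 3) + 4 = pos 7 = 'h'
  'f' (pos 5) + 4 = pos 9 = 'j'
  'p' (pos 15) + 4 = pos 19 = 't'
  'c' (pos 2) + 4 = pos 6 = 'g'
  'z' (pos 25) + 4 = pos 3 = 'd'
  'd' (pos 3) + 4 = pos 7 = 'h'
  'w' (pos 22) + 4 = pos 0 = 'a'
Result: hjtgdha

hjtgdha


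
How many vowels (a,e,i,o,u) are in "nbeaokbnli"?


Input: nbeaokbnli
Checking each character:
  'n' at position 0: consonant
  'b' at position 1: consonant
  'e' at position 2: vowel (running total: 1)
  'a' at position 3: vowel (running total: 2)
  'o' at position 4: vowel (running total: 3)
  'k' at position 5: consonant
  'b' at position 6: consonant
  'n' at position 7: consonant
  'l' at position 8: consonant
  'i' at position 9: vowel (running total: 4)
Total vowels: 4

4


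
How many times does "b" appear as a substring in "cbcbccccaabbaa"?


Searching for "b" in "cbcbccccaabbaa"
Scanning each position:
  Position 0: "c" => no
  Position 1: "b" => MATCH
  Position 2: "c" => no
  Position 3: "b" => MATCH
  Position 4: "c" => no
  Position 5: "c" => no
  Position 6: "c" => no
  Position 7: "c" => no
  Position 8: "a" => no
  Position 9: "a" => no
  Position 10: "b" => MATCH
  Position 11: "b" => MATCH
  Position 12: "a" => no
  Position 13: "a" => no
Total occurrences: 4

4


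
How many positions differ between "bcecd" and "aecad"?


Comparing "bcecd" and "aecad" position by position:
  Position 0: 'b' vs 'a' => DIFFER
  Position 1: 'c' vs 'e' => DIFFER
  Position 2: 'e' vs 'c' => DIFFER
  Position 3: 'c' vs 'a' => DIFFER
  Position 4: 'd' vs 'd' => same
Positions that differ: 4

4


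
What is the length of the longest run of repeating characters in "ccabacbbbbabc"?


Input: "ccabacbbbbabc"
Scanning for longest run:
  Position 1 ('c'): continues run of 'c', length=2
  Position 2 ('a'): new char, reset run to 1
  Position 3 ('b'): new char, reset run to 1
  Position 4 ('a'): new char, reset run to 1
  Position 5 ('c'): new char, reset run to 1
  Position 6 ('b'): new char, reset run to 1
  Position 7 ('b'): continues run of 'b', length=2
  Position 8 ('b'): continues run of 'b', length=3
  Position 9 ('b'): continues run of 'b', length=4
  Position 10 ('a'): new char, reset run to 1
  Position 11 ('b'): new char, reset run to 1
  Position 12 ('c'): new char, reset run to 1
Longest run: 'b' with length 4

4


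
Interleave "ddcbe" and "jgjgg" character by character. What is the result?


Interleaving "ddcbe" and "jgjgg":
  Position 0: 'd' from first, 'j' from second => "dj"
  Position 1: 'd' from first, 'g' from second => "dg"
  Position 2: 'c' from first, 'j' from second => "cj"
  Position 3: 'b' from first, 'g' from second => "bg"
  Position 4: 'e' from first, 'g' from second => "eg"
Result: djdgcjbgeg

djdgcjbgeg


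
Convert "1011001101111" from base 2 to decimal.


Input: "1011001101111" in base 2
Positional expansion:
  Digit '1' (value 1) x 2^12 = 4096
  Digit '0' (value 0) x 2^11 = 0
  Digit '1' (value 1) x 2^10 = 1024
  Digit '1' (value 1) x 2^9 = 512
  Digit '0' (value 0) x 2^8 = 0
  Digit '0' (value 0) x 2^7 = 0
  Digit '1' (value 1) x 2^6 = 64
  Digit '1' (value 1) x 2^5 = 32
  Digit '0' (value 0) x 2^4 = 0
  Digit '1' (value 1) x 2^3 = 8
  Digit '1' (value 1) x 2^2 = 4
  Digit '1' (value 1) x 2^1 = 2
  Digit '1' (value 1) x 2^0 = 1
Sum = 5743

5743


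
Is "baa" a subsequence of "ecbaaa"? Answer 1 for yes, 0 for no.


Check if "baa" is a subsequence of "ecbaaa"
Greedy scan:
  Position 0 ('e'): no match needed
  Position 1 ('c'): no match needed
  Position 2 ('b'): matches sub[0] = 'b'
  Position 3 ('a'): matches sub[1] = 'a'
  Position 4 ('a'): matches sub[2] = 'a'
  Position 5 ('a'): no match needed
All 3 characters matched => is a subsequence

1


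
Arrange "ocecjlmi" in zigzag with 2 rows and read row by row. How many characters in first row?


Zigzag "ocecjlmi" into 2 rows:
Placing characters:
  'o' => row 0
  'c' => row 1
  'e' => row 0
  'c' => row 1
  'j' => row 0
  'l' => row 1
  'm' => row 0
  'i' => row 1
Rows:
  Row 0: "oejm"
  Row 1: "ccli"
First row length: 4

4


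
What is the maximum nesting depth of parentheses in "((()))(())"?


Input: "((()))(())"
Tracking depth:
  Position 0 '(': depth becomes 1
  Position 1 '(': depth becomes 2
  Position 2 '(': depth becomes 3
  Position 3 ')': depth becomes 2
  Position 4 ')': depth becomes 1
  Position 5 ')': depth becomes 0
  Position 6 '(': depth becomes 1
  Position 7 '(': depth becomes 2
  Position 8 ')': depth becomes 1
  Position 9 ')': depth becomes 0
Maximum depth reached: 3

3


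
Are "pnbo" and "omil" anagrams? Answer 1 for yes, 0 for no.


Strings: "pnbo", "omil"
Sorted first:  bnop
Sorted second: ilmo
Differ at position 0: 'b' vs 'i' => not anagrams

0


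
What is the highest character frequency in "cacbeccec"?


Input: cacbeccec
Character counts:
  'a': 1
  'b': 1
  'c': 5
  'e': 2
Maximum frequency: 5

5


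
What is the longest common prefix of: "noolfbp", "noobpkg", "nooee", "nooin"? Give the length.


Words: noolfbp, noobpkg, nooee, nooin
  Position 0: all 'n' => match
  Position 1: all 'o' => match
  Position 2: all 'o' => match
  Position 3: ('l', 'b', 'e', 'i') => mismatch, stop
LCP = "noo" (length 3)

3


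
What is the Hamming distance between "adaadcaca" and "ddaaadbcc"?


Comparing "adaadcaca" and "ddaaadbcc" position by position:
  Position 0: 'a' vs 'd' => differ
  Position 1: 'd' vs 'd' => same
  Position 2: 'a' vs 'a' => same
  Position 3: 'a' vs 'a' => same
  Position 4: 'd' vs 'a' => differ
  Position 5: 'c' vs 'd' => differ
  Position 6: 'a' vs 'b' => differ
  Position 7: 'c' vs 'c' => same
  Position 8: 'a' vs 'c' => differ
Total differences (Hamming distance): 5

5


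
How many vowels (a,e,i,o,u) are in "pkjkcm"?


Input: pkjkcm
Checking each character:
  'p' at position 0: consonant
  'k' at position 1: consonant
  'j' at position 2: consonant
  'k' at position 3: consonant
  'c' at position 4: consonant
  'm' at position 5: consonant
Total vowels: 0

0


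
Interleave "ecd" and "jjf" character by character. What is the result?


Interleaving "ecd" and "jjf":
  Position 0: 'e' from first, 'j' from second => "ej"
  Position 1: 'c' from first, 'j' from second => "cj"
  Position 2: 'd' from first, 'f' from second => "df"
Result: ejcjdf

ejcjdf


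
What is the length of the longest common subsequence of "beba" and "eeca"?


LCS of "beba" and "eeca"
DP table:
           e    e    c    a
      0    0    0    0    0
  b   0    0    0    0    0
  e   0    1    1    1    1
  b   0    1    1    1    1
  a   0    1    1    1    2
LCS length = dp[4][4] = 2

2


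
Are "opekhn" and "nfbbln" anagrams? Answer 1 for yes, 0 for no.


Strings: "opekhn", "nfbbln"
Sorted first:  ehknop
Sorted second: bbflnn
Differ at position 0: 'e' vs 'b' => not anagrams

0


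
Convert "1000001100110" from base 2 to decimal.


Input: "1000001100110" in base 2
Positional expansion:
  Digit '1' (value 1) x 2^12 = 4096
  Digit '0' (value 0) x 2^11 = 0
  Digit '0' (value 0) x 2^10 = 0
  Digit '0' (value 0) x 2^9 = 0
  Digit '0' (value 0) x 2^8 = 0
  Digit '0' (value 0) x 2^7 = 0
  Digit '1' (value 1) x 2^6 = 64
  Digit '1' (value 1) x 2^5 = 32
  Digit '0' (value 0) x 2^4 = 0
  Digit '0' (value 0) x 2^3 = 0
  Digit '1' (value 1) x 2^2 = 4
  Digit '1' (value 1) x 2^1 = 2
  Digit '0' (value 0) x 2^0 = 0
Sum = 4198

4198


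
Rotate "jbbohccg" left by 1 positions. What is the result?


Input: "jbbohccg", rotate left by 1
First 1 characters: "j"
Remaining characters: "bbohccg"
Concatenate remaining + first: "bbohccg" + "j" = "bbohccgj"

bbohccgj


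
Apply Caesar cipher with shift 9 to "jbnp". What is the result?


Caesar cipher: shift "jbnp" by 9
  'j' (pos 9) + 9 = pos 18 = 's'
  'b' (pos 1) + 9 = pos 10 = 'k'
  'n' (pos 13) + 9 = pos 22 = 'w'
  'p' (pos 15) + 9 = pos 24 = 'y'
Result: skwy

skwy


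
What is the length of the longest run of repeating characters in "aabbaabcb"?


Input: "aabbaabcb"
Scanning for longest run:
  Position 1 ('a'): continues run of 'a', length=2
  Position 2 ('b'): new char, reset run to 1
  Position 3 ('b'): continues run of 'b', length=2
  Position 4 ('a'): new char, reset run to 1
  Position 5 ('a'): continues run of 'a', length=2
  Position 6 ('b'): new char, reset run to 1
  Position 7 ('c'): new char, reset run to 1
  Position 8 ('b'): new char, reset run to 1
Longest run: 'a' with length 2

2


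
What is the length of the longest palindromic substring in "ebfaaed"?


Input: "ebfaaed"
Checking substrings for palindromes:
  [3:5] "aa" (len 2) => palindrome
Longest palindromic substring: "aa" with length 2

2


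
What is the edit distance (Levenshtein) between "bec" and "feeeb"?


Computing edit distance: "bec" -> "feeeb"
DP table:
           f    e    e    e    b
      0    1    2    3    4    5
  b   1    1    2    3    4    4
  e   2    2    1    2    3    4
  c   3    3    2    2    3    4
Edit distance = dp[3][5] = 4

4


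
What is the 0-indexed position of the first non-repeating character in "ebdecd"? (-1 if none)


Input: ebdecd
Character frequencies:
  'b': 1
  'c': 1
  'd': 2
  'e': 2
Scanning left to right for freq == 1:
  Position 0 ('e'): freq=2, skip
  Position 1 ('b'): unique! => answer = 1

1


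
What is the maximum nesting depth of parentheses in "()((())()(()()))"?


Input: "()((())()(()()))"
Tracking depth:
  Position 0 '(': depth becomes 1
  Position 1 ')': depth becomes 0
  Position 2 '(': depth becomes 1
  Position 3 '(': depth becomes 2
  Position 4 '(': depth becomes 3
  Position 5 ')': depth becomes 2
  Position 6 ')': depth becomes 1
  Position 7 '(': depth becomes 2
  Position 8 ')': depth becomes 1
  Position 9 '(': depth becomes 2
  Position 10 '(': depth becomes 3
  Position 11 ')': depth becomes 2
  Position 12 '(': depth becomes 3
  Position 13 ')': depth becomes 2
  Position 14 ')': depth becomes 1
  Position 15 ')': depth becomes 0
Maximum depth reached: 3

3


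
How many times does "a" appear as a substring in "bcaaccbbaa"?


Searching for "a" in "bcaaccbbaa"
Scanning each position:
  Position 0: "b" => no
  Position 1: "c" => no
  Position 2: "a" => MATCH
  Position 3: "a" => MATCH
  Position 4: "c" => no
  Position 5: "c" => no
  Position 6: "b" => no
  Position 7: "b" => no
  Position 8: "a" => MATCH
  Position 9: "a" => MATCH
Total occurrences: 4

4


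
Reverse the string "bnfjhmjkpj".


Input: bnfjhmjkpj
Reading characters right to left:
  Position 9: 'j'
  Position 8: 'p'
  Position 7: 'k'
  Position 6: 'j'
  Position 5: 'm'
  Position 4: 'h'
  Position 3: 'j'
  Position 2: 'f'
  Position 1: 'n'
  Position 0: 'b'
Reversed: jpkjmhjfnb

jpkjmhjfnb


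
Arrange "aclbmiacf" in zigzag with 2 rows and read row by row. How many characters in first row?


Zigzag "aclbmiacf" into 2 rows:
Placing characters:
  'a' => row 0
  'c' => row 1
  'l' => row 0
  'b' => row 1
  'm' => row 0
  'i' => row 1
  'a' => row 0
  'c' => row 1
  'f' => row 0
Rows:
  Row 0: "almaf"
  Row 1: "cbic"
First row length: 5

5


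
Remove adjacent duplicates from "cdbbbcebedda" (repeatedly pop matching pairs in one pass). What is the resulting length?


Input: cdbbbcebedda
Stack-based adjacent duplicate removal:
  Read 'c': push. Stack: c
  Read 'd': push. Stack: cd
  Read 'b': push. Stack: cdb
  Read 'b': matches stack top 'b' => pop. Stack: cd
  Read 'b': push. Stack: cdb
  Read 'c': push. Stack: cdbc
  Read 'e': push. Stack: cdbce
  Read 'b': push. Stack: cdbceb
  Read 'e': push. Stack: cdbcebe
  Read 'd': push. Stack: cdbcebed
  Read 'd': matches stack top 'd' => pop. Stack: cdbcebe
  Read 'a': push. Stack: cdbcebea
Final stack: "cdbcebea" (length 8)

8


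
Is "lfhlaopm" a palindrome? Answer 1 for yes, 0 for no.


Input: lfhlaopm
Reversed: mpoalhfl
  Compare pos 0 ('l') with pos 7 ('m'): MISMATCH
  Compare pos 1 ('f') with pos 6 ('p'): MISMATCH
  Compare pos 2 ('h') with pos 5 ('o'): MISMATCH
  Compare pos 3 ('l') with pos 4 ('a'): MISMATCH
Result: not a palindrome

0


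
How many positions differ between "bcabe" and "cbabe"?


Comparing "bcabe" and "cbabe" position by position:
  Position 0: 'b' vs 'c' => DIFFER
  Position 1: 'c' vs 'b' => DIFFER
  Position 2: 'a' vs 'a' => same
  Position 3: 'b' vs 'b' => same
  Position 4: 'e' vs 'e' => same
Positions that differ: 2

2


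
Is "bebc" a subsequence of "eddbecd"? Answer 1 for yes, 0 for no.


Check if "bebc" is a subsequence of "eddbecd"
Greedy scan:
  Position 0 ('e'): no match needed
  Position 1 ('d'): no match needed
  Position 2 ('d'): no match needed
  Position 3 ('b'): matches sub[0] = 'b'
  Position 4 ('e'): matches sub[1] = 'e'
  Position 5 ('c'): no match needed
  Position 6 ('d'): no match needed
Only matched 2/4 characters => not a subsequence

0


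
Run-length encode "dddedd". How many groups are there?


Input: dddedd
Scanning for consecutive runs:
  Group 1: 'd' x 3 (positions 0-2)
  Group 2: 'e' x 1 (positions 3-3)
  Group 3: 'd' x 2 (positions 4-5)
Total groups: 3

3


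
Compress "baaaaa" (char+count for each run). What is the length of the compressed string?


Input: baaaaa
Runs:
  'b' x 1 => "b1"
  'a' x 5 => "a5"
Compressed: "b1a5"
Compressed length: 4

4


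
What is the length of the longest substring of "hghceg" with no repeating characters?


Input: "hghceg"
Sliding window (track last position of each char):
  Position 0 ('h'): window [0,0] length 1 -- new best
  Position 1 ('g'): window [0,1] length 2 -- new best
  Position 2 ('h'): repeat (last at 0), move window start to 1
  Position 2 ('h'): window [1,2] length 2
  Position 3 ('c'): window [1,3] length 3 -- new best
  Position 4 ('e'): window [1,4] length 4 -- new best
  Position 5 ('g'): repeat (last at 1), move window start to 2
  Position 5 ('g'): window [2,5] length 4
Longest substring with no repeats: "ghce" with length 4

4


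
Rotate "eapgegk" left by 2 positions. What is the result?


Input: "eapgegk", rotate left by 2
First 2 characters: "ea"
Remaining characters: "pgegk"
Concatenate remaining + first: "pgegk" + "ea" = "pgegkea"

pgegkea


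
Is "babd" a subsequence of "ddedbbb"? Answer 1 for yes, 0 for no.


Check if "babd" is a subsequence of "ddedbbb"
Greedy scan:
  Position 0 ('d'): no match needed
  Position 1 ('d'): no match needed
  Position 2 ('e'): no match needed
  Position 3 ('d'): no match needed
  Position 4 ('b'): matches sub[0] = 'b'
  Position 5 ('b'): no match needed
  Position 6 ('b'): no match needed
Only matched 1/4 characters => not a subsequence

0


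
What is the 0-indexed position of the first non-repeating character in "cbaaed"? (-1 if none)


Input: cbaaed
Character frequencies:
  'a': 2
  'b': 1
  'c': 1
  'd': 1
  'e': 1
Scanning left to right for freq == 1:
  Position 0 ('c'): unique! => answer = 0

0


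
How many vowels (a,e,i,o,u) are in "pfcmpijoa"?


Input: pfcmpijoa
Checking each character:
  'p' at position 0: consonant
  'f' at position 1: consonant
  'c' at position 2: consonant
  'm' at position 3: consonant
  'p' at position 4: consonant
  'i' at position 5: vowel (running total: 1)
  'j' at position 6: consonant
  'o' at position 7: vowel (running total: 2)
  'a' at position 8: vowel (running total: 3)
Total vowels: 3

3


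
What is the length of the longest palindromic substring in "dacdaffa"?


Input: "dacdaffa"
Checking substrings for palindromes:
  [4:8] "affa" (len 4) => palindrome
  [5:7] "ff" (len 2) => palindrome
Longest palindromic substring: "affa" with length 4

4


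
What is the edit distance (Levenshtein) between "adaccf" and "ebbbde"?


Computing edit distance: "adaccf" -> "ebbbde"
DP table:
           e    b    b    b    d    e
      0    1    2    3    4    5    6
  a   1    1    2    3    4    5    6
  d   2    2    2    3    4    4    5
  a   3    3    3    3    4    5    5
  c   4    4    4    4    4    5    6
  c   5    5    5    5    5    5    6
  f   6    6    6    6    6    6    6
Edit distance = dp[6][6] = 6

6


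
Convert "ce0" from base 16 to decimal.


Input: "ce0" in base 16
Positional expansion:
  Digit 'c' (value 12) x 16^2 = 3072
  Digit 'e' (value 14) x 16^1 = 224
  Digit '0' (value 0) x 16^0 = 0
Sum = 3296

3296


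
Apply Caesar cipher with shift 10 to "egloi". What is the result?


Caesar cipher: shift "egloi" by 10
  'e' (pos 4) + 10 = pos 14 = 'o'
  'g' (pos 6) + 10 = pos 16 = 'q'
  'l' (pos 11) + 10 = pos 21 = 'v'
  'o' (pos 14) + 10 = pos 24 = 'y'
  'i' (pos 8) + 10 = pos 18 = 's'
Result: oqvys

oqvys


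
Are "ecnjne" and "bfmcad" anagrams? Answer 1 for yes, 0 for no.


Strings: "ecnjne", "bfmcad"
Sorted first:  ceejnn
Sorted second: abcdfm
Differ at position 0: 'c' vs 'a' => not anagrams

0


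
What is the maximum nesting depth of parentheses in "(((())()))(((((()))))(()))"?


Input: "(((())()))(((((()))))(()))"
Tracking depth:
  Position 0 '(': depth becomes 1
  Position 1 '(': depth becomes 2
  Position 2 '(': depth becomes 3
  Position 3 '(': depth becomes 4
  Position 4 ')': depth becomes 3
  Position 5 ')': depth becomes 2
  Position 6 '(': depth becomes 3
  Position 7 ')': depth becomes 2
  Position 8 ')': depth becomes 1
  Position 9 ')': depth becomes 0
  Position 10 '(': depth becomes 1
  Position 11 '(': depth becomes 2
  Position 12 '(': depth becomes 3
  Position 13 '(': depth becomes 4
  Position 14 '(': depth becomes 5
  Position 15 '(': depth becomes 6
  Position 16 ')': depth becomes 5
  Position 17 ')': depth becomes 4
  Position 18 ')': depth becomes 3
  Position 19 ')': depth becomes 2
  Position 20 ')': depth becomes 1
  Position 21 '(': depth becomes 2
  Position 22 '(': depth becomes 3
  Position 23 ')': depth becomes 2
  Position 24 ')': depth becomes 1
  Position 25 ')': depth becomes 0
Maximum depth reached: 6

6


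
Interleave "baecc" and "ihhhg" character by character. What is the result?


Interleaving "baecc" and "ihhhg":
  Position 0: 'b' from first, 'i' from second => "bi"
  Position 1: 'a' from first, 'h' from second => "ah"
  Position 2: 'e' from first, 'h' from second => "eh"
  Position 3: 'c' from first, 'h' from second => "ch"
  Position 4: 'c' from first, 'g' from second => "cg"
Result: biahehchcg

biahehchcg


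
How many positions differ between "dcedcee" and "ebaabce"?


Comparing "dcedcee" and "ebaabce" position by position:
  Position 0: 'd' vs 'e' => DIFFER
  Position 1: 'c' vs 'b' => DIFFER
  Position 2: 'e' vs 'a' => DIFFER
  Position 3: 'd' vs 'a' => DIFFER
  Position 4: 'c' vs 'b' => DIFFER
  Position 5: 'e' vs 'c' => DIFFER
  Position 6: 'e' vs 'e' => same
Positions that differ: 6

6


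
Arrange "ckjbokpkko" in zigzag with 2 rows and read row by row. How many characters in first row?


Zigzag "ckjbokpkko" into 2 rows:
Placing characters:
  'c' => row 0
  'k' => row 1
  'j' => row 0
  'b' => row 1
  'o' => row 0
  'k' => row 1
  'p' => row 0
  'k' => row 1
  'k' => row 0
  'o' => row 1
Rows:
  Row 0: "cjopk"
  Row 1: "kbkko"
First row length: 5

5


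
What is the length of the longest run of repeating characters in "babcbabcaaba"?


Input: "babcbabcaaba"
Scanning for longest run:
  Position 1 ('a'): new char, reset run to 1
  Position 2 ('b'): new char, reset run to 1
  Position 3 ('c'): new char, reset run to 1
  Position 4 ('b'): new char, reset run to 1
  Position 5 ('a'): new char, reset run to 1
  Position 6 ('b'): new char, reset run to 1
  Position 7 ('c'): new char, reset run to 1
  Position 8 ('a'): new char, reset run to 1
  Position 9 ('a'): continues run of 'a', length=2
  Position 10 ('b'): new char, reset run to 1
  Position 11 ('a'): new char, reset run to 1
Longest run: 'a' with length 2

2


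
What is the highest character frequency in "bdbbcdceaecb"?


Input: bdbbcdceaecb
Character counts:
  'a': 1
  'b': 4
  'c': 3
  'd': 2
  'e': 2
Maximum frequency: 4

4


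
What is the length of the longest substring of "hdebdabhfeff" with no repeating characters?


Input: "hdebdabhfeff"
Sliding window (track last position of each char):
  Position 0 ('h'): window [0,0] length 1 -- new best
  Position 1 ('d'): window [0,1] length 2 -- new best
  Position 2 ('e'): window [0,2] length 3 -- new best
  Position 3 ('b'): window [0,3] length 4 -- new best
  Position 4 ('d'): repeat (last at 1), move window start to 2
  Position 4 ('d'): window [2,4] length 3
  Position 5 ('a'): window [2,5] length 4
  Position 6 ('b'): repeat (last at 3), move window start to 4
  Position 6 ('b'): window [4,6] length 3
  Position 7 ('h'): window [4,7] length 4
  Position 8 ('f'): window [4,8] length 5 -- new best
  Position 9 ('e'): window [4,9] length 6 -- new best
  Position 10 ('f'): repeat (last at 8), move window start to 9
  Position 10 ('f'): window [9,10] length 2
  Position 11 ('f'): repeat (last at 10), move window start to 11
  Position 11 ('f'): window [11,11] length 1
Longest substring with no repeats: "dabhfe" with length 6

6


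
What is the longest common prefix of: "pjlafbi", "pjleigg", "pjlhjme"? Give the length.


Words: pjlafbi, pjleigg, pjlhjme
  Position 0: all 'p' => match
  Position 1: all 'j' => match
  Position 2: all 'l' => match
  Position 3: ('a', 'e', 'h') => mismatch, stop
LCP = "pjl" (length 3)

3


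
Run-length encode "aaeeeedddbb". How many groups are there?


Input: aaeeeedddbb
Scanning for consecutive runs:
  Group 1: 'a' x 2 (positions 0-1)
  Group 2: 'e' x 4 (positions 2-5)
  Group 3: 'd' x 3 (positions 6-8)
  Group 4: 'b' x 2 (positions 9-10)
Total groups: 4

4


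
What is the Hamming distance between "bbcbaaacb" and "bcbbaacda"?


Comparing "bbcbaaacb" and "bcbbaacda" position by position:
  Position 0: 'b' vs 'b' => same
  Position 1: 'b' vs 'c' => differ
  Position 2: 'c' vs 'b' => differ
  Position 3: 'b' vs 'b' => same
  Position 4: 'a' vs 'a' => same
  Position 5: 'a' vs 'a' => same
  Position 6: 'a' vs 'c' => differ
  Position 7: 'c' vs 'd' => differ
  Position 8: 'b' vs 'a' => differ
Total differences (Hamming distance): 5

5


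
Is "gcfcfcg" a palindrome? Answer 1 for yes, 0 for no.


Input: gcfcfcg
Reversed: gcfcfcg
  Compare pos 0 ('g') with pos 6 ('g'): match
  Compare pos 1 ('c') with pos 5 ('c'): match
  Compare pos 2 ('f') with pos 4 ('f'): match
Result: palindrome

1


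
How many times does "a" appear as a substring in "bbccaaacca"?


Searching for "a" in "bbccaaacca"
Scanning each position:
  Position 0: "b" => no
  Position 1: "b" => no
  Position 2: "c" => no
  Position 3: "c" => no
  Position 4: "a" => MATCH
  Position 5: "a" => MATCH
  Position 6: "a" => MATCH
  Position 7: "c" => no
  Position 8: "c" => no
  Position 9: "a" => MATCH
Total occurrences: 4

4


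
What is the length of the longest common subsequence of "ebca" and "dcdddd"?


LCS of "ebca" and "dcdddd"
DP table:
           d    c    d    d    d    d
      0    0    0    0    0    0    0
  e   0    0    0    0    0    0    0
  b   0    0    0    0    0    0    0
  c   0    0    1    1    1    1    1
  a   0    0    1    1    1    1    1
LCS length = dp[4][6] = 1

1


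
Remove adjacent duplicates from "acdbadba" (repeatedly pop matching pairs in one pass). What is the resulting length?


Input: acdbadba
Stack-based adjacent duplicate removal:
  Read 'a': push. Stack: a
  Read 'c': push. Stack: ac
  Read 'd': push. Stack: acd
  Read 'b': push. Stack: acdb
  Read 'a': push. Stack: acdba
  Read 'd': push. Stack: acdbad
  Read 'b': push. Stack: acdbadb
  Read 'a': push. Stack: acdbadba
Final stack: "acdbadba" (length 8)

8


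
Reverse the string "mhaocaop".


Input: mhaocaop
Reading characters right to left:
  Position 7: 'p'
  Position 6: 'o'
  Position 5: 'a'
  Position 4: 'c'
  Position 3: 'o'
  Position 2: 'a'
  Position 1: 'h'
  Position 0: 'm'
Reversed: poacoahm

poacoahm


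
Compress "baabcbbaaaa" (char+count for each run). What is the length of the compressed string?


Input: baabcbbaaaa
Runs:
  'b' x 1 => "b1"
  'a' x 2 => "a2"
  'b' x 1 => "b1"
  'c' x 1 => "c1"
  'b' x 2 => "b2"
  'a' x 4 => "a4"
Compressed: "b1a2b1c1b2a4"
Compressed length: 12

12


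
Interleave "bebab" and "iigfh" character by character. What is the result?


Interleaving "bebab" and "iigfh":
  Position 0: 'b' from first, 'i' from second => "bi"
  Position 1: 'e' from first, 'i' from second => "ei"
  Position 2: 'b' from first, 'g' from second => "bg"
  Position 3: 'a' from first, 'f' from second => "af"
  Position 4: 'b' from first, 'h' from second => "bh"
Result: bieibgafbh

bieibgafbh


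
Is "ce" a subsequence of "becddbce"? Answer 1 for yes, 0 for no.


Check if "ce" is a subsequence of "becddbce"
Greedy scan:
  Position 0 ('b'): no match needed
  Position 1 ('e'): no match needed
  Position 2 ('c'): matches sub[0] = 'c'
  Position 3 ('d'): no match needed
  Position 4 ('d'): no match needed
  Position 5 ('b'): no match needed
  Position 6 ('c'): no match needed
  Position 7 ('e'): matches sub[1] = 'e'
All 2 characters matched => is a subsequence

1


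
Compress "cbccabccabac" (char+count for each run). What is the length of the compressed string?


Input: cbccabccabac
Runs:
  'c' x 1 => "c1"
  'b' x 1 => "b1"
  'c' x 2 => "c2"
  'a' x 1 => "a1"
  'b' x 1 => "b1"
  'c' x 2 => "c2"
  'a' x 1 => "a1"
  'b' x 1 => "b1"
  'a' x 1 => "a1"
  'c' x 1 => "c1"
Compressed: "c1b1c2a1b1c2a1b1a1c1"
Compressed length: 20

20


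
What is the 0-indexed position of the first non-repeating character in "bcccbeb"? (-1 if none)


Input: bcccbeb
Character frequencies:
  'b': 3
  'c': 3
  'e': 1
Scanning left to right for freq == 1:
  Position 0 ('b'): freq=3, skip
  Position 1 ('c'): freq=3, skip
  Position 2 ('c'): freq=3, skip
  Position 3 ('c'): freq=3, skip
  Position 4 ('b'): freq=3, skip
  Position 5 ('e'): unique! => answer = 5

5


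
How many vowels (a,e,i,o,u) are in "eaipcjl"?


Input: eaipcjl
Checking each character:
  'e' at position 0: vowel (running total: 1)
  'a' at position 1: vowel (running total: 2)
  'i' at position 2: vowel (running total: 3)
  'p' at position 3: consonant
  'c' at position 4: consonant
  'j' at position 5: consonant
  'l' at position 6: consonant
Total vowels: 3

3


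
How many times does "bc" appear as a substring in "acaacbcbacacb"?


Searching for "bc" in "acaacbcbacacb"
Scanning each position:
  Position 0: "ac" => no
  Position 1: "ca" => no
  Position 2: "aa" => no
  Position 3: "ac" => no
  Position 4: "cb" => no
  Position 5: "bc" => MATCH
  Position 6: "cb" => no
  Position 7: "ba" => no
  Position 8: "ac" => no
  Position 9: "ca" => no
  Position 10: "ac" => no
  Position 11: "cb" => no
Total occurrences: 1

1


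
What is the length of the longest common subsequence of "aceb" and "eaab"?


LCS of "aceb" and "eaab"
DP table:
           e    a    a    b
      0    0    0    0    0
  a   0    0    1    1    1
  c   0    0    1    1    1
  e   0    1    1    1    1
  b   0    1    1    1    2
LCS length = dp[4][4] = 2

2


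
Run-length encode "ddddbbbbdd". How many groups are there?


Input: ddddbbbbdd
Scanning for consecutive runs:
  Group 1: 'd' x 4 (positions 0-3)
  Group 2: 'b' x 4 (positions 4-7)
  Group 3: 'd' x 2 (positions 8-9)
Total groups: 3

3


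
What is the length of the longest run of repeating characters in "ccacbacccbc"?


Input: "ccacbacccbc"
Scanning for longest run:
  Position 1 ('c'): continues run of 'c', length=2
  Position 2 ('a'): new char, reset run to 1
  Position 3 ('c'): new char, reset run to 1
  Position 4 ('b'): new char, reset run to 1
  Position 5 ('a'): new char, reset run to 1
  Position 6 ('c'): new char, reset run to 1
  Position 7 ('c'): continues run of 'c', length=2
  Position 8 ('c'): continues run of 'c', length=3
  Position 9 ('b'): new char, reset run to 1
  Position 10 ('c'): new char, reset run to 1
Longest run: 'c' with length 3

3


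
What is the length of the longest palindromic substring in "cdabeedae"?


Input: "cdabeedae"
Checking substrings for palindromes:
  [4:6] "ee" (len 2) => palindrome
Longest palindromic substring: "ee" with length 2

2


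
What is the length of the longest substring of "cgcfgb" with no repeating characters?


Input: "cgcfgb"
Sliding window (track last position of each char):
  Position 0 ('c'): window [0,0] length 1 -- new best
  Position 1 ('g'): window [0,1] length 2 -- new best
  Position 2 ('c'): repeat (last at 0), move window start to 1
  Position 2 ('c'): window [1,2] length 2
  Position 3 ('f'): window [1,3] length 3 -- new best
  Position 4 ('g'): repeat (last at 1), move window start to 2
  Position 4 ('g'): window [2,4] length 3
  Position 5 ('b'): window [2,5] length 4 -- new best
Longest substring with no repeats: "cfgb" with length 4

4


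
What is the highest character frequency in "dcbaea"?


Input: dcbaea
Character counts:
  'a': 2
  'b': 1
  'c': 1
  'd': 1
  'e': 1
Maximum frequency: 2

2


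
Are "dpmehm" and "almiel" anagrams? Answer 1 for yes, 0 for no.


Strings: "dpmehm", "almiel"
Sorted first:  dehmmp
Sorted second: aeillm
Differ at position 0: 'd' vs 'a' => not anagrams

0


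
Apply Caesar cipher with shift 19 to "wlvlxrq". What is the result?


Caesar cipher: shift "wlvlxrq" by 19
  'w' (pos 22) + 19 = pos 15 = 'p'
  'l' (pos 11) + 19 = pos 4 = 'e'
  'v' (pos 21) + 19 = pos 14 = 'o'
  'l' (pos 11) + 19 = pos 4 = 'e'
  'x' (pos 23) + 19 = pos 16 = 'q'
  'r' (pos 17) + 19 = pos 10 = 'k'
  'q' (pos 16) + 19 = pos 9 = 'j'
Result: peoeqkj

peoeqkj


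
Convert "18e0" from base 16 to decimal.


Input: "18e0" in base 16
Positional expansion:
  Digit '1' (value 1) x 16^3 = 4096
  Digit '8' (value 8) x 16^2 = 2048
  Digit 'e' (value 14) x 16^1 = 224
  Digit '0' (value 0) x 16^0 = 0
Sum = 6368

6368


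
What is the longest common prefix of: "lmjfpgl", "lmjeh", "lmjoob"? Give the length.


Words: lmjfpgl, lmjeh, lmjoob
  Position 0: all 'l' => match
  Position 1: all 'm' => match
  Position 2: all 'j' => match
  Position 3: ('f', 'e', 'o') => mismatch, stop
LCP = "lmj" (length 3)

3


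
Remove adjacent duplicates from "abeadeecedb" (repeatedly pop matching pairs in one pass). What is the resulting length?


Input: abeadeecedb
Stack-based adjacent duplicate removal:
  Read 'a': push. Stack: a
  Read 'b': push. Stack: ab
  Read 'e': push. Stack: abe
  Read 'a': push. Stack: abea
  Read 'd': push. Stack: abead
  Read 'e': push. Stack: abeade
  Read 'e': matches stack top 'e' => pop. Stack: abead
  Read 'c': push. Stack: abeadc
  Read 'e': push. Stack: abeadce
  Read 'd': push. Stack: abeadced
  Read 'b': push. Stack: abeadcedb
Final stack: "abeadcedb" (length 9)

9


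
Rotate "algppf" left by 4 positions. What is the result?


Input: "algppf", rotate left by 4
First 4 characters: "algp"
Remaining characters: "pf"
Concatenate remaining + first: "pf" + "algp" = "pfalgp"

pfalgp


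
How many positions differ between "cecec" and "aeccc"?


Comparing "cecec" and "aeccc" position by position:
  Position 0: 'c' vs 'a' => DIFFER
  Position 1: 'e' vs 'e' => same
  Position 2: 'c' vs 'c' => same
  Position 3: 'e' vs 'c' => DIFFER
  Position 4: 'c' vs 'c' => same
Positions that differ: 2

2


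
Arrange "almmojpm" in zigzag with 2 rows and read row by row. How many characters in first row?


Zigzag "almmojpm" into 2 rows:
Placing characters:
  'a' => row 0
  'l' => row 1
  'm' => row 0
  'm' => row 1
  'o' => row 0
  'j' => row 1
  'p' => row 0
  'm' => row 1
Rows:
  Row 0: "amop"
  Row 1: "lmjm"
First row length: 4

4


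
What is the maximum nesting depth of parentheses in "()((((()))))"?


Input: "()((((()))))"
Tracking depth:
  Position 0 '(': depth becomes 1
  Position 1 ')': depth becomes 0
  Position 2 '(': depth becomes 1
  Position 3 '(': depth becomes 2
  Position 4 '(': depth becomes 3
  Position 5 '(': depth becomes 4
  Position 6 '(': depth becomes 5
  Position 7 ')': depth becomes 4
  Position 8 ')': depth becomes 3
  Position 9 ')': depth becomes 2
  Position 10 ')': depth becomes 1
  Position 11 ')': depth becomes 0
Maximum depth reached: 5

5


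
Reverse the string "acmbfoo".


Input: acmbfoo
Reading characters right to left:
  Position 6: 'o'
  Position 5: 'o'
  Position 4: 'f'
  Position 3: 'b'
  Position 2: 'm'
  Position 1: 'c'
  Position 0: 'a'
Reversed: oofbmca

oofbmca


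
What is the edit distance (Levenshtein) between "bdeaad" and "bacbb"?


Computing edit distance: "bdeaad" -> "bacbb"
DP table:
           b    a    c    b    b
      0    1    2    3    4    5
  b   1    0    1    2    3    4
  d   2    1    1    2    3    4
  e   3    2    2    2    3    4
  a   4    3    2    3    3    4
  a   5    4    3    3    4    4
  d   6    5    4    4    4    5
Edit distance = dp[6][5] = 5

5


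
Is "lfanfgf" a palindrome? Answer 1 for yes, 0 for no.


Input: lfanfgf
Reversed: fgfnafl
  Compare pos 0 ('l') with pos 6 ('f'): MISMATCH
  Compare pos 1 ('f') with pos 5 ('g'): MISMATCH
  Compare pos 2 ('a') with pos 4 ('f'): MISMATCH
Result: not a palindrome

0


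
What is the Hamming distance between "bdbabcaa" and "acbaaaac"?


Comparing "bdbabcaa" and "acbaaaac" position by position:
  Position 0: 'b' vs 'a' => differ
  Position 1: 'd' vs 'c' => differ
  Position 2: 'b' vs 'b' => same
  Position 3: 'a' vs 'a' => same
  Position 4: 'b' vs 'a' => differ
  Position 5: 'c' vs 'a' => differ
  Position 6: 'a' vs 'a' => same
  Position 7: 'a' vs 'c' => differ
Total differences (Hamming distance): 5

5


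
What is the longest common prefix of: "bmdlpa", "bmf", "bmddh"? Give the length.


Words: bmdlpa, bmf, bmddh
  Position 0: all 'b' => match
  Position 1: all 'm' => match
  Position 2: ('d', 'f', 'd') => mismatch, stop
LCP = "bm" (length 2)

2


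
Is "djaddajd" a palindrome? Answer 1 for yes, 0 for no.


Input: djaddajd
Reversed: djaddajd
  Compare pos 0 ('d') with pos 7 ('d'): match
  Compare pos 1 ('j') with pos 6 ('j'): match
  Compare pos 2 ('a') with pos 5 ('a'): match
  Compare pos 3 ('d') with pos 4 ('d'): match
Result: palindrome

1


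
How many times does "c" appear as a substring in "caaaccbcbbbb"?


Searching for "c" in "caaaccbcbbbb"
Scanning each position:
  Position 0: "c" => MATCH
  Position 1: "a" => no
  Position 2: "a" => no
  Position 3: "a" => no
  Position 4: "c" => MATCH
  Position 5: "c" => MATCH
  Position 6: "b" => no
  Position 7: "c" => MATCH
  Position 8: "b" => no
  Position 9: "b" => no
  Position 10: "b" => no
  Position 11: "b" => no
Total occurrences: 4

4


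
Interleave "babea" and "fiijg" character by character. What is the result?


Interleaving "babea" and "fiijg":
  Position 0: 'b' from first, 'f' from second => "bf"
  Position 1: 'a' from first, 'i' from second => "ai"
  Position 2: 'b' from first, 'i' from second => "bi"
  Position 3: 'e' from first, 'j' from second => "ej"
  Position 4: 'a' from first, 'g' from second => "ag"
Result: bfaibiejag

bfaibiejag


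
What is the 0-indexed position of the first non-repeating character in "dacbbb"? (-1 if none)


Input: dacbbb
Character frequencies:
  'a': 1
  'b': 3
  'c': 1
  'd': 1
Scanning left to right for freq == 1:
  Position 0 ('d'): unique! => answer = 0

0
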